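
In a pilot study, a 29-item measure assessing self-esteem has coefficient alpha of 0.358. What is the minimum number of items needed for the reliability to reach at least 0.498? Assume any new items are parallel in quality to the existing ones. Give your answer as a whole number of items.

Invert Spearman-Brown to solve for n:
n = r*(1 − r) / [ r (1 − r*) ]
n = 0.498(1 − 0.358) / [0.358(1 − 0.498)]
n = 0.319716 / 0.179716 ≈ 1.7790
Items needed = n × 29 = 1.7790 × 29 ≈ 51.59 → round up to 52

52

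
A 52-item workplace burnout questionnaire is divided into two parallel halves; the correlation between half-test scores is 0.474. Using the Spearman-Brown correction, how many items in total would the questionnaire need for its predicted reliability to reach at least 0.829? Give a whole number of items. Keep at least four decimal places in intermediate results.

r_full = 2(0.474)/(1 + 0.474) = 0.6431
Solve Spearman-Brown for n: n = 0.829(1 − 0.6431) / [0.6431(1 − 0.829)] = 2.6905
Required items = 2.6905 × 52 = 139.91, so 140 items.

140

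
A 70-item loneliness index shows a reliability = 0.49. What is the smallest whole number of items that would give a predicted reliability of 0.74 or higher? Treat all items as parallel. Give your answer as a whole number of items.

208

Rearranging the Spearman-Brown formula for n,
n = r_target (1 − r_old) / [ r_old (1 − r_target) ]
n = [0.74 × 0.51] / [0.49 × 0.26]
n = 0.3774 / 0.1274 ≈ 2.9623
Items needed = n × 70 = 2.9623 × 70 ≈ 207.36 → round up to 208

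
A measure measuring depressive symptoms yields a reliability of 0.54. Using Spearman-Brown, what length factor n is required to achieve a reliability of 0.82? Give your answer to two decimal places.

3.88

Spearman-Brown solved for the length factor n:
n = r*(1 − r) / [ r (1 − r*) ]
n = [0.82 × 0.46] / [0.54 × 0.18]
  = 0.3772 / 0.0972 = 3.8807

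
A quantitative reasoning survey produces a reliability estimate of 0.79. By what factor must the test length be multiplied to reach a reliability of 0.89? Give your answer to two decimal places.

2.15

Spearman-Brown solved for the length factor n:
n = r*(1 − r) / [ r (1 − r*) ]
n = [0.89 × 0.21] / [0.79 × 0.11]
n = 0.1869 / 0.0869 ≈ 2.1507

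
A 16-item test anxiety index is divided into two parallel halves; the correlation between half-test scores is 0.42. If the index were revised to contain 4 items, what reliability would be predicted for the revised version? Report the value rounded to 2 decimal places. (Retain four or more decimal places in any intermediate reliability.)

Spearman-Brown correction (n = 2): r_full = 2·0.42/(1 + 0.42) = 0.5915
Then adjust to 4 items: n = 4/16 = 0.2500
r_new = n·r_full / (1 + (n − 1)·r_full) = 0.1479 / 0.5564 ≈ 0.2658

0.27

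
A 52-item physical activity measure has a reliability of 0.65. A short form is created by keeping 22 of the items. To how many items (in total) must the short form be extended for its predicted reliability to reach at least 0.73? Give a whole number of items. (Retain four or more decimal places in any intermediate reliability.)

Short-form reliability: n = 22/52 = 0.4231; r_22 = n·r/(1+(n−1)r) ≈ 0.4400
Length factor from the short form to reach 0.73: n' = 0.73(1 − 0.4400) / [0.4400(1 − 0.73)] ≈ 3.4411
Items = 3.4411 × 22 ≈ 75.70 → 76

76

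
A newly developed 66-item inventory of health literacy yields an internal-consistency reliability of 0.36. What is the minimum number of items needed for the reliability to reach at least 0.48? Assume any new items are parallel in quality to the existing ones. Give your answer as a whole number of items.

109

Rearranging the Spearman-Brown formula for n,
n = r_target (1 − r_old) / [ r_old (1 − r_target) ]
n = 0.48(1 − 0.36) / [0.36(1 − 0.48)]
  = 0.3072 / 0.1872 = 1.6410
1.6410 × 66 = 108.31 → 109 items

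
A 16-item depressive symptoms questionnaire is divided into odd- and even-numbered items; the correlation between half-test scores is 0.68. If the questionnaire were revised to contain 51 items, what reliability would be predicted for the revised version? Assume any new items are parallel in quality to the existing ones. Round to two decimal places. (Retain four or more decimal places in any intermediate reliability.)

0.93

First correct the split-half correlation to full-test reliability: r_full = 2 × 0.68 / (1 + 0.68) ≈ 0.8095
Then adjust to 51 items: n = 51/16 = 3.1875
r_new = n·r_full / (1 + (n − 1)·r_full) = 2.5803 / 2.7708 ≈ 0.9312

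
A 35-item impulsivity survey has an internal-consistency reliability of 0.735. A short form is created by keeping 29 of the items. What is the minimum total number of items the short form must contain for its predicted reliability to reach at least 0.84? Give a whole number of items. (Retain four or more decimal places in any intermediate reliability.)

67

Short-form reliability: n = 29/35 = 0.8286; r_29 = n·r/(1+(n−1)r) ≈ 0.6968
Length factor from the short form to reach 0.84: n' = 0.84(1 − 0.6968) / [0.6968(1 − 0.84)] ≈ 2.2844
Total items = 2.2844 × 29 = 66.25, rounded up to 67.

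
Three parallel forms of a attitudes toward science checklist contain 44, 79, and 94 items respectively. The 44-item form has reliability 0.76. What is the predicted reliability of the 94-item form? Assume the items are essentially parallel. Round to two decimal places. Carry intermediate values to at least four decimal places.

Only the ratio of lengths matters: n = 94/44 = 2.1364
r_{94} = n·r / (1 + (n − 1)·r) = 1.6237 / 1.8637 ≈ 0.8712

0.87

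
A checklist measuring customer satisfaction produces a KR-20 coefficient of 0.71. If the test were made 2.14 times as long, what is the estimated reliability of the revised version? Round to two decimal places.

r_new = (2.14 × 0.71) / (1 + (2.14 − 1) × 0.71)
r_new = 1.5194 / 1.8094 ≈ 0.8397

0.84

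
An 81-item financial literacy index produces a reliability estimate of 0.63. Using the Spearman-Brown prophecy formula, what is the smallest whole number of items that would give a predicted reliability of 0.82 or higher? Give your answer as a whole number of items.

n = 0.82(1 − 0.63) / [0.63(1 − 0.82)]
  = 0.3034 / 0.1134 = 2.6755
So the test needs 2.6755 × 81 ≈ 216.72 items; rounding up, 217.

217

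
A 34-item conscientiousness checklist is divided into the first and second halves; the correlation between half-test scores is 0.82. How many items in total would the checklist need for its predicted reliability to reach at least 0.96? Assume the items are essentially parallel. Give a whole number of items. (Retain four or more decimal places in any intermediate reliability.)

90

Corrected full-test reliability: r_full = 2 × 0.82 / (1 + 0.82) ≈ 0.9011
Solve Spearman-Brown for n: n = 0.96(1 − 0.9011) / [0.9011(1 − 0.96)] = 2.6341
Items = 2.6341 × 34 ≈ 89.56 → 90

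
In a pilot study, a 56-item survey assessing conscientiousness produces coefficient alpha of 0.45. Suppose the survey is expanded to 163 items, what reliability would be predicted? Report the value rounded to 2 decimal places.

n = 163/56 = 2.9107
By Spearman-Brown, r_new = n r / (1 + (n − 1) r).
r_new = (2.9107 × 0.45) / (1 + (2.9107 − 1) × 0.45)
r_new = 1.3098 / 1.8598 ≈ 0.7043

0.70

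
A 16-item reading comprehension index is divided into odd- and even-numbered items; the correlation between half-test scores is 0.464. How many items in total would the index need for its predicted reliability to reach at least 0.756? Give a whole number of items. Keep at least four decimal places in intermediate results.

29

Corrected full-test reliability: r_full = 2 × 0.464 / (1 + 0.464) ≈ 0.6339
n = r_tgt(1 − r_full) / [r_full(1 − r_tgt)] = 0.756 × 0.3661 / (0.6339 × 0.244) ≈ 1.7894
Items = 1.7894 × 16 ≈ 28.63 → 29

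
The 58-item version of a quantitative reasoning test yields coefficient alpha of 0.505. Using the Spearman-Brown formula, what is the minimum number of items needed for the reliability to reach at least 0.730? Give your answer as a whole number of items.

154

Invert Spearman-Brown to solve for n:
n = r*(1 − r) / [ r (1 − r*) ]
n = [0.730 × 0.495] / [0.505 × 0.270]
n = 0.361350 / 0.136350 ≈ 2.6502
2.6502 × 58 = 153.71 → 154 items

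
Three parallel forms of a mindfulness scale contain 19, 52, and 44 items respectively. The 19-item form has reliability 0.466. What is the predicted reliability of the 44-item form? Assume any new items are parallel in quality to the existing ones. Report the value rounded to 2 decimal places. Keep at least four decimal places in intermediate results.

Only the ratio of lengths matters: n = 44/19 = 2.3158
r_{44} = n·r / (1 + (n − 1)·r) = 1.0792 / 1.6132 ≈ 0.6690

0.67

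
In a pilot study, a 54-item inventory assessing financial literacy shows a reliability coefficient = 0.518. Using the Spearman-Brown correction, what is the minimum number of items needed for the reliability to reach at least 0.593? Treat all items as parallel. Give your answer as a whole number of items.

74

n = 0.593(1 − 0.518) / [0.518(1 − 0.593)]
  = 0.285826 / 0.210826 = 1.3557
1.3557 × 54 = 73.21 → 74 items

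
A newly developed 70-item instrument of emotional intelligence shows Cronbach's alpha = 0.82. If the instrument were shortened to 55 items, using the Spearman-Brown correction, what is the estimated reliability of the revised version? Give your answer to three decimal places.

The new length is 55/70 = 0.7857 times the old.
Spearman-Brown: r_new = n·r / (1 + (n − 1)·r)
r_new = 0.7857·0.82 / [1 + (0.7857 − 1)·0.82]
r_new = 0.6443 / 0.8243 ≈ 0.7816

0.782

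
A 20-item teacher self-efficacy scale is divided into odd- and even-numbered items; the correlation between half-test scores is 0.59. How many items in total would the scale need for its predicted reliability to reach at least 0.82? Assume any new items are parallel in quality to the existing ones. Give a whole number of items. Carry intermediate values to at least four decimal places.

Corrected full-test reliability: r_full = 2 × 0.59 / (1 + 0.59) ≈ 0.7421
n = r_tgt(1 − r_full) / [r_full(1 − r_tgt)] = 0.82 × 0.2579 / (0.7421 × 0.18) ≈ 1.5832
Items = 1.5832 × 20 ≈ 31.66 → 32

32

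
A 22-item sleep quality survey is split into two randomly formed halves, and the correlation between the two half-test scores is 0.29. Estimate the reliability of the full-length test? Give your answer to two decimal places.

r_full = 2(0.29) / (1 + 0.29)
r_full = 0.5800 / 1.2900 ≈ 0.4496

0.45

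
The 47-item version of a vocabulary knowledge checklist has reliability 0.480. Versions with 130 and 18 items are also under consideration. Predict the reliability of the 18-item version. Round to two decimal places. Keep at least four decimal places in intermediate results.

Only the ratio of lengths matters: n = 18/47 = 0.3830
r_{18} = n·r / (1 + (n − 1)·r) = 0.1838 / 0.7038 ≈ 0.2612

0.26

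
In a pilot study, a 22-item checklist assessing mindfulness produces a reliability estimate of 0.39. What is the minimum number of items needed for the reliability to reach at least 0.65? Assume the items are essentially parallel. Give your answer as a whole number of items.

64

Rearranging the Spearman-Brown formula for n,
n = r_target (1 − r_old) / [ r_old (1 − r_target) ]
n = 0.65(1 − 0.39) / [0.39(1 − 0.65)]
n = 0.3965 / 0.1365 ≈ 2.9048
2.9048 × 22 = 63.91 → 64 items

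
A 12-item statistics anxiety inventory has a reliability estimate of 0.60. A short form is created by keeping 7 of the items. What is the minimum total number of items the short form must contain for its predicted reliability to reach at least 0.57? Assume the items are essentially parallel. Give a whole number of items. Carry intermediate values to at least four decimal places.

11

First, r for the 7-item form: n = 7/12 = 0.5833, so r_7 = 0.5833·0.60/(1 + (0.5833 − 1)·0.60) = 0.4667
Length factor from the short form to reach 0.57: n' = 0.57(1 − 0.4667) / [0.4667(1 − 0.57)] ≈ 1.5147
Items = 1.5147 × 7 ≈ 10.60 → 11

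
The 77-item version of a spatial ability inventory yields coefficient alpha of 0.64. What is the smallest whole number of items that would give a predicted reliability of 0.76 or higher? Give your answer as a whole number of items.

Invert Spearman-Brown to solve for n:
n = r*(1 − r) / [ r (1 − r*) ]
n = 0.76 × (1 − 0.64) / [ 0.64 × (1 − 0.76) ]
  = 0.2736 / 0.1536 = 1.7813
1.7813 × 77 = 137.16 → 138 items

138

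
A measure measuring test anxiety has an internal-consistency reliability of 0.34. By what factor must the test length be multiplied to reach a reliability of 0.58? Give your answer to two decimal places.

Rearranging the Spearman-Brown formula for n,
n = r_target (1 − r_old) / [ r_old (1 − r_target) ]
n = 0.58 × (1 − 0.34) / [ 0.34 × (1 − 0.58) ]
  = 0.3828 / 0.1428 = 2.6807

2.68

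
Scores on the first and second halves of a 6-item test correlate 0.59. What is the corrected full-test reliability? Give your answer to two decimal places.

r_full = 2r_hh / (1 + r_hh) = 2 × 0.59 / (1 + 0.59)
r_full = 1.1800 / 1.5900 ≈ 0.7421

0.74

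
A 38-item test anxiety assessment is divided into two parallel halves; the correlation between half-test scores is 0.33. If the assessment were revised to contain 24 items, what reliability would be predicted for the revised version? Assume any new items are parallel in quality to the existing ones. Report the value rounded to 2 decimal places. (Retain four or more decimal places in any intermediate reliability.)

Full-test reliability from the split-half r: r_full = 2(0.33)/(1 + 0.33) = 0.4962
Length factor from 38 to 24 items: n = 24/38 = 0.6316
r_new = n·r_full / (1 + (n − 1)·r_full) = 0.3134 / 0.8172 ≈ 0.3835

0.38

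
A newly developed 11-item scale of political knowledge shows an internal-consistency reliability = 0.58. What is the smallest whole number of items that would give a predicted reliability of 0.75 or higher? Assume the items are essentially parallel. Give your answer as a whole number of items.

Spearman-Brown solved for the length factor n:
n = r_target (1 − r_old) / [ r_old (1 − r_target) ]
n = [0.75 × 0.42] / [0.58 × 0.25]
n = 0.3150 / 0.1450 ≈ 2.1724
2.1724 × 11 = 23.90 → 24 items

24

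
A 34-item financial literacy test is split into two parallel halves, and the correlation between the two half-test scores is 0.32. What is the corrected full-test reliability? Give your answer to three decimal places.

r_full = 2(0.32) / (1 + 0.32)
       = 0.6400 / 1.3200 = 0.4848

0.485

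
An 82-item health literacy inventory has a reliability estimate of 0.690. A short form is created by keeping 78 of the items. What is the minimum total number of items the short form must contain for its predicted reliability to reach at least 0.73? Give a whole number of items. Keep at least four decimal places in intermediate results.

Short-form reliability: n = 78/82 = 0.9512; r_78 = n·r/(1+(n−1)r) ≈ 0.6792
Then solve for n' with r_old = 0.6792, r_target = 0.73: n' = 0.73(1 − 0.6792)/[0.6792(1 − 0.73)] = 1.2770
Total items = 1.2770 × 78 = 99.61, rounded up to 100.

100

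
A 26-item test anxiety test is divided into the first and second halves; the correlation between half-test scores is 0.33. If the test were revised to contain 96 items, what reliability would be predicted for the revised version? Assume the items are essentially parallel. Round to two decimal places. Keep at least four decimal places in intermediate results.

0.78

First correct the split-half correlation to full-test reliability: r_full = 2 × 0.33 / (1 + 0.33) ≈ 0.4962
Then adjust to 96 items: n = 96/26 = 3.6923
r_new = n·r_full / (1 + (n − 1)·r_full) = 1.8321 / 2.3359 ≈ 0.7843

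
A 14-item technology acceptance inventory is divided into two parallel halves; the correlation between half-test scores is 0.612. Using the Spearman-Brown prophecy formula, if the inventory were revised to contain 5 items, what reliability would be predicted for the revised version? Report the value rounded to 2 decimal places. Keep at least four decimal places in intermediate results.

Spearman-Brown correction (n = 2): r_full = 2·0.612/(1 + 0.612) = 0.7593
Length factor from 14 to 5 items: n = 5/14 = 0.3571
r_new = n·r_full / (1 + (n − 1)·r_full) = 0.2711 / 0.5118 ≈ 0.5297

0.53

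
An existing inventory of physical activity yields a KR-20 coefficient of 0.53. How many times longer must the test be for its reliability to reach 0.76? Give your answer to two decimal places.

2.81

Rearranging the Spearman-Brown formula for n,
n = r*(1 − r) / [ r (1 − r*) ]
n = 0.76(1 − 0.53) / [0.53(1 − 0.76)]
n = 0.3572 / 0.1272 ≈ 2.8082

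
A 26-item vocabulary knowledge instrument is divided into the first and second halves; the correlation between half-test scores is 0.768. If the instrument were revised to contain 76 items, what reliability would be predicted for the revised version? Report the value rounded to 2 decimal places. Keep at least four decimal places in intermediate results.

0.95

Full-test reliability from the split-half r: r_full = 2(0.768)/(1 + 0.768) = 0.8688
Then adjust to 76 items: n = 76/26 = 2.9231
r_new = n·r_full / (1 + (n − 1)·r_full) = 2.5396 / 2.6708 ≈ 0.9509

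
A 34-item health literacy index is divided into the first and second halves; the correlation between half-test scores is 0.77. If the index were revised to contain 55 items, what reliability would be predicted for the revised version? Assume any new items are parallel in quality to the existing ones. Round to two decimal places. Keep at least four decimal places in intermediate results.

0.92

First correct the split-half correlation to full-test reliability: r_full = 2 × 0.77 / (1 + 0.77) ≈ 0.8701
Then adjust to 55 items: n = 55/34 = 1.6176
r_new = n·r_full / (1 + (n − 1)·r_full) = 1.4075 / 1.5374 ≈ 0.9155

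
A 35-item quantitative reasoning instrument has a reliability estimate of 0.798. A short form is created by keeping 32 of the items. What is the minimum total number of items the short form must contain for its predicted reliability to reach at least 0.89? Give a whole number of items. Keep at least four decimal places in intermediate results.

72

First, r for the 32-item form: n = 32/35 = 0.9143, so r_32 = 0.9143·0.798/(1 + (0.9143 − 1)·0.798) = 0.7832
Length factor from the short form to reach 0.89: n' = 0.89(1 − 0.7832) / [0.7832(1 − 0.89)] ≈ 2.2397
Total items = 2.2397 × 32 = 71.67, rounded up to 72.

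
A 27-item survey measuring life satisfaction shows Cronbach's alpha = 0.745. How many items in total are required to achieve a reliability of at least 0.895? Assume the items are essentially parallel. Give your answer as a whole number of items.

Spearman-Brown solved for the length factor n:
n = r*(1 − r) / [ r (1 − r*) ]
n = 0.895 × (1 − 0.745) / [ 0.745 × (1 − 0.895) ]
n = 0.228225 / 0.078225 ≈ 2.9175
2.9175 × 27 = 78.77 → 79 items

79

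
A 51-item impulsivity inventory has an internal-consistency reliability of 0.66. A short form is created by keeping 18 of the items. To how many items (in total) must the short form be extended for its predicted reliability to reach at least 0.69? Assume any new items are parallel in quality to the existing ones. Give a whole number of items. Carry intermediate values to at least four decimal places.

First, r for the 18-item form: n = 18/51 = 0.3529, so r_18 = 0.3529·0.66/(1 + (0.3529 − 1)·0.66) = 0.4065
Then solve for n' with r_old = 0.4065, r_target = 0.69: n' = 0.69(1 − 0.4065)/[0.4065(1 − 0.69)] = 3.2497
Total items = 3.2497 × 18 = 58.49, rounded up to 59.

59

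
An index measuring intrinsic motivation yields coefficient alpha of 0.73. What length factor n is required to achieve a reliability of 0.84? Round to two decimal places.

1.94

Invert Spearman-Brown to solve for n:
n = r*(1 − r) / [ r (1 − r*) ]
n = [0.84 × 0.27] / [0.73 × 0.16]
n = 0.2268 / 0.1168 ≈ 1.9418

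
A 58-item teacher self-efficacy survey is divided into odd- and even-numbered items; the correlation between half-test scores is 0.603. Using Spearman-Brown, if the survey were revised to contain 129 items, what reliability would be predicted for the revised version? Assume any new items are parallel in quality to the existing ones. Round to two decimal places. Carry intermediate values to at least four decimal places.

0.87

Spearman-Brown correction (n = 2): r_full = 2·0.603/(1 + 0.603) = 0.7523
Length factor from 58 to 129 items: n = 129/58 = 2.2241
r_new = n·r_full / (1 + (n − 1)·r_full) = 1.6732 / 1.9209 ≈ 0.8711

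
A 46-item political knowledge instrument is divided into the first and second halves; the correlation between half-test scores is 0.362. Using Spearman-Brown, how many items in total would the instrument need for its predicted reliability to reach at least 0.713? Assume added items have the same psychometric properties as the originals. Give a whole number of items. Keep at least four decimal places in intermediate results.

Corrected full-test reliability: r_full = 2 × 0.362 / (1 + 0.362) ≈ 0.5316
n = r_tgt(1 − r_full) / [r_full(1 − r_tgt)] = 0.713 × 0.4684 / (0.5316 × 0.287) ≈ 2.1890
Required items = 2.1890 × 46 = 100.69, so 101 items.

101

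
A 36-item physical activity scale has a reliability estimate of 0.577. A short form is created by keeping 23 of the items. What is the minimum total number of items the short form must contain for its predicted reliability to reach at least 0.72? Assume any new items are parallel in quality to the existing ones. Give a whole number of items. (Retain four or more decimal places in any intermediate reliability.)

68

Short-form reliability: n = 23/36 = 0.6389; r_23 = n·r/(1+(n−1)r) ≈ 0.4657
Length factor from the short form to reach 0.72: n' = 0.72(1 − 0.4657) / [0.4657(1 − 0.72)] ≈ 2.9502
Items = 2.9502 × 23 ≈ 67.85 → 68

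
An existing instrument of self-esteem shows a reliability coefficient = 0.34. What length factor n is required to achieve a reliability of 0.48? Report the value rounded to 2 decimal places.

Spearman-Brown solved for the length factor n:
n = r*(1 − r) / [ r (1 − r*) ]
n = 0.48 × (1 − 0.34) / [ 0.34 × (1 − 0.48) ]
n = 0.3168 / 0.1768 ≈ 1.7919

1.79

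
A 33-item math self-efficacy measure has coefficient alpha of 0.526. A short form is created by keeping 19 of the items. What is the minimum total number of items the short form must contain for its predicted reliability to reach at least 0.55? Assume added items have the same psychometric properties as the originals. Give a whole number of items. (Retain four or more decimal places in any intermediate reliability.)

37

Short-form reliability: n = 19/33 = 0.5758; r_19 = n·r/(1+(n−1)r) ≈ 0.3899
Then solve for n' with r_old = 0.3899, r_target = 0.55: n' = 0.55(1 − 0.3899)/[0.3899(1 − 0.55)] = 1.9125
Total items = 1.9125 × 19 = 36.34, rounded up to 37.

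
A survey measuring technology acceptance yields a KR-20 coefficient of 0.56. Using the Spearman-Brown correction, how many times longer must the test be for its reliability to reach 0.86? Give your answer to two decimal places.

4.83

n = 0.86 × (1 − 0.56) / [ 0.56 × (1 − 0.86) ]
  = 0.3784 / 0.0784 = 4.8265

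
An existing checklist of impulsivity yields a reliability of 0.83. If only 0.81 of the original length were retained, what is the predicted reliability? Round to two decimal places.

Apply the Spearman-Brown prophecy formula, r' = nr / [1 + (n − 1)r]:
r_new = (0.81 × 0.83) / (1 + (0.81 − 1) × 0.83)
r_new = 0.6723 / 0.8423 ≈ 0.7982

0.80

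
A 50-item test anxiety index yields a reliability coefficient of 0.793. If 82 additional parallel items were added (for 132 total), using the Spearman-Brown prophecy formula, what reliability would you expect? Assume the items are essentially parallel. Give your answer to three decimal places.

0.910

n = 132/50 = 2.64
Apply the Spearman-Brown prophecy formula, r' = nr / [1 + (n − 1)r]:
r_new = (2.64 × 0.793) / (1 + (2.64 − 1) × 0.793)
     = 2.0935 / 2.3005 = 0.9100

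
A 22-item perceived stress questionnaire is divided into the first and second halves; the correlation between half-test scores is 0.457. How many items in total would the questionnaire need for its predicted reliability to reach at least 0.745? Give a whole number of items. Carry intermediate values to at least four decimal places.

39

Corrected full-test reliability: r_full = 2 × 0.457 / (1 + 0.457) ≈ 0.6273
Solve Spearman-Brown for n: n = 0.745(1 − 0.6273) / [0.6273(1 − 0.745)] = 1.7358
Required items = 1.7358 × 22 = 38.19, so 39 items.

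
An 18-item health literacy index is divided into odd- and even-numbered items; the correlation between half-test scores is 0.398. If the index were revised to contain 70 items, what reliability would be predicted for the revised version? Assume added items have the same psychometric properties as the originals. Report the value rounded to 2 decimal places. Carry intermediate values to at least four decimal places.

Full-test reliability from the split-half r: r_full = 2(0.398)/(1 + 0.398) = 0.5694
Length factor from 18 to 70 items: n = 70/18 = 3.8889
r_new = n·r_full / (1 + (n − 1)·r_full) = 2.2143 / 2.6449 ≈ 0.8372

0.84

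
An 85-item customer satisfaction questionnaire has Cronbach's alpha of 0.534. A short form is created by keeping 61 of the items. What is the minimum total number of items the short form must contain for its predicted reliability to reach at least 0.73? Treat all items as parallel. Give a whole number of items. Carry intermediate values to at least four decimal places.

Short-form reliability: n = 61/85 = 0.7176; r_61 = n·r/(1+(n−1)r) ≈ 0.4512
Then solve for n' with r_old = 0.4512, r_target = 0.73: n' = 0.73(1 − 0.4512)/[0.4512(1 − 0.73)] = 3.2885
Items = 3.2885 × 61 ≈ 200.60 → 201

201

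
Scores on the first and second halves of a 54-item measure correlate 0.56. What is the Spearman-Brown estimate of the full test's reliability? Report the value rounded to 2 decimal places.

r_full = 2(0.56) / (1 + 0.56)
       = 1.1200 / 1.5600 = 0.7179

0.72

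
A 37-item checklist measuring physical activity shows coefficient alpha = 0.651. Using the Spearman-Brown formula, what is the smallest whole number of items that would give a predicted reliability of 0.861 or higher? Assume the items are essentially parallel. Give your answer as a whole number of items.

123

Invert Spearman-Brown to solve for n:
n = r_target (1 − r_old) / [ r_old (1 − r_target) ]
n = 0.861 × (1 − 0.651) / [ 0.651 × (1 − 0.861) ]
n = 0.300489 / 0.090489 ≈ 3.3207
So the test needs 3.3207 × 37 ≈ 122.87 items; rounding up, 123.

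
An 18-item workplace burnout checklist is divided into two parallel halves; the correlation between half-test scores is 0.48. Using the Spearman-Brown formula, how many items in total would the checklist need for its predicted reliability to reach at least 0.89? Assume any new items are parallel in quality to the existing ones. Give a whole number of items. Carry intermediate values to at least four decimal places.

r_full = 2(0.48)/(1 + 0.48) = 0.6486
n = r_tgt(1 − r_full) / [r_full(1 − r_tgt)] = 0.89 × 0.3514 / (0.6486 × 0.11) ≈ 4.3835
Required items = 4.3835 × 18 = 78.90, so 79 items.

79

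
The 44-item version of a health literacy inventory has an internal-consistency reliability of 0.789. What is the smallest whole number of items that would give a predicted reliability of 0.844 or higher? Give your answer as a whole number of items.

64

Rearranging the Spearman-Brown formula for n,
n = r*(1 − r) / [ r (1 − r*) ]
n = 0.844 × (1 − 0.789) / [ 0.789 × (1 − 0.844) ]
  = 0.178084 / 0.123084 = 1.4468
1.4468 × 44 = 63.66 → 64 items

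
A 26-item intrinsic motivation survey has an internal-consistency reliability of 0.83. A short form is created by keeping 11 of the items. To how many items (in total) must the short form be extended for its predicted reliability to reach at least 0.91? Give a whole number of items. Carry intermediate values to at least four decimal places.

Short-form reliability: n = 11/26 = 0.4231; r_11 = n·r/(1+(n−1)r) ≈ 0.6738
Length factor from the short form to reach 0.91: n' = 0.91(1 − 0.6738) / [0.6738(1 − 0.91)] ≈ 4.8950
Items = 4.8950 × 11 ≈ 53.84 → 54

54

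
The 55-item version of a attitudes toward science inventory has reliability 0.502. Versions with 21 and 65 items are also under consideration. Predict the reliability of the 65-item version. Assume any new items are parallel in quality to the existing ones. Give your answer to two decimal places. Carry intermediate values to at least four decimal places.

0.54

The 21-item form is not needed; work directly from the 55-item form with n = 65/55 = 1.1818.
r_{65} = n·r / (1 + (n − 1)·r) = 0.5933 / 1.0913 ≈ 0.5437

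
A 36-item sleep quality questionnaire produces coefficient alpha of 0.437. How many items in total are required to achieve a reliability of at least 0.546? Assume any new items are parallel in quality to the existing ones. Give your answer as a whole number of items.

n = [0.546 × 0.563] / [0.437 × 0.454]
n = 0.307398 / 0.198398 ≈ 1.5494
So the test needs 1.5494 × 36 ≈ 55.78 items; rounding up, 56.

56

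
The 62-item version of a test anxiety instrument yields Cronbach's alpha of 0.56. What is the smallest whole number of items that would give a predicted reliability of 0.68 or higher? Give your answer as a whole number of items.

Invert Spearman-Brown to solve for n:
n = r*(1 − r) / [ r (1 − r*) ]
n = [0.68 × 0.44] / [0.56 × 0.32]
  = 0.2992 / 0.1792 = 1.6696
So the test needs 1.6696 × 62 ≈ 103.52 items; rounding up, 104.

104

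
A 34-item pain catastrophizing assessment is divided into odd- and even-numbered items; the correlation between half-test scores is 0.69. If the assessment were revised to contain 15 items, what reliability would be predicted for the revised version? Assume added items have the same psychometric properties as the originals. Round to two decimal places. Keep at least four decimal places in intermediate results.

First correct the split-half correlation to full-test reliability: r_full = 2 × 0.69 / (1 + 0.69) ≈ 0.8166
Then adjust to 15 items: n = 15/34 = 0.4412
r_new = n·r_full / (1 + (n − 1)·r_full) = 0.3603 / 0.5437 ≈ 0.6627

0.66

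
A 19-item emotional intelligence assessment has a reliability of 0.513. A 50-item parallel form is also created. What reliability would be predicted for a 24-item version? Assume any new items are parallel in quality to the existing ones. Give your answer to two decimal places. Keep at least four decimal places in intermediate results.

The 50-item form is not needed; work directly from the 19-item form with n = 24/19 = 1.2632.
r_{24} = n·r / (1 + (n − 1)·r) = 0.6480 / 1.1350 ≈ 0.5709

0.57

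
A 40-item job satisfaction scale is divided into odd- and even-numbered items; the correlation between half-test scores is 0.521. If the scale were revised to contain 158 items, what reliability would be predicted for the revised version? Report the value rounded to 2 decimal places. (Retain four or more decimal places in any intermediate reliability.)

First correct the split-half correlation to full-test reliability: r_full = 2 × 0.521 / (1 + 0.521) ≈ 0.6851
Then adjust to 158 items: n = 158/40 = 3.9500
r_new = n·r_full / (1 + (n − 1)·r_full) = 2.7061 / 3.0210 ≈ 0.8958

0.90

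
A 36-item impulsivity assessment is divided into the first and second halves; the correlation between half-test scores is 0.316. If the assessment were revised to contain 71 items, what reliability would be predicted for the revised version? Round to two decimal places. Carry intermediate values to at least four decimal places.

Spearman-Brown correction (n = 2): r_full = 2·0.316/(1 + 0.316) = 0.4802
Length factor from 36 to 71 items: n = 71/36 = 1.9722
r_new = n·r_full / (1 + (n − 1)·r_full) = 0.9471 / 1.4669 ≈ 0.6456

0.65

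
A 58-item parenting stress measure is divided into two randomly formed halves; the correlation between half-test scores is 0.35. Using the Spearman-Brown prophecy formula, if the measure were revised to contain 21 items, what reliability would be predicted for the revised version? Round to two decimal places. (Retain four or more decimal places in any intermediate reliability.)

0.28

Spearman-Brown correction (n = 2): r_full = 2·0.35/(1 + 0.35) = 0.5185
Length factor from 58 to 21 items: n = 21/58 = 0.3621
r_new = n·r_full / (1 + (n − 1)·r_full) = 0.1877 / 0.6692 ≈ 0.2805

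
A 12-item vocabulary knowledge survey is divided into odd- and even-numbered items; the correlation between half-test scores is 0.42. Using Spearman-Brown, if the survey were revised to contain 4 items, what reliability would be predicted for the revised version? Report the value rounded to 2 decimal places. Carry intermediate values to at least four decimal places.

First correct the split-half correlation to full-test reliability: r_full = 2 × 0.42 / (1 + 0.42) ≈ 0.5915
Then adjust to 4 items: n = 4/12 = 0.3333
r_new = n·r_full / (1 + (n − 1)·r_full) = 0.1971 / 0.6056 ≈ 0.3255

0.33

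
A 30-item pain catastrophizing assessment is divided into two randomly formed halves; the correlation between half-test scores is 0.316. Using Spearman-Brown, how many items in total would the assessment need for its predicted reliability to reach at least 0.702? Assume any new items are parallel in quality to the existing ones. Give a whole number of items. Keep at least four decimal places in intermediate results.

r_full = 2(0.316)/(1 + 0.316) = 0.4802
Solve Spearman-Brown for n: n = 0.702(1 − 0.4802) / [0.4802(1 − 0.702)] = 2.5500
Items = 2.5500 × 30 ≈ 76.50 → 77

77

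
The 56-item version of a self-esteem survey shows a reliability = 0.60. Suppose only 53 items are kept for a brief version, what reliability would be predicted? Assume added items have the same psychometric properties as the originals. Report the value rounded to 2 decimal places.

0.59

n = 53/56 = 0.9464
r_new = (0.9464 × 0.60) / (1 + (0.9464 − 1) × 0.60)
     = 0.5678 / 0.9678 = 0.5867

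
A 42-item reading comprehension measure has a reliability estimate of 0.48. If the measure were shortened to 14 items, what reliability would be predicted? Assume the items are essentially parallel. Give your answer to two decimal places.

0.24

The new length is 14/42 = 0.3333 times the old.
r_new = 0.3333·0.48 / [1 + (0.3333 − 1)·0.48]
r_new = 0.1600 / 0.6800 ≈ 0.2353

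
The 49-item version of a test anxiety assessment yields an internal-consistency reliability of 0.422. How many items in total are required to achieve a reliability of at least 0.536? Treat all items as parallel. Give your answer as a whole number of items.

78

Rearranging the Spearman-Brown formula for n,
n = r*(1 − r) / [ r (1 − r*) ]
n = [0.536 × 0.578] / [0.422 × 0.464]
  = 0.309808 / 0.195808 = 1.5822
So the test needs 1.5822 × 49 ≈ 77.53 items; rounding up, 78.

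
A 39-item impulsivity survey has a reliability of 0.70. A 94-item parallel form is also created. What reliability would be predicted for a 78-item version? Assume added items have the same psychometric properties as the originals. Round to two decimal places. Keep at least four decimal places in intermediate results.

Only the ratio of lengths matters: n = 78/39 = 2.0000
r_{78} = n·r / (1 + (n − 1)·r) = 1.4000 / 1.7000 ≈ 0.8235

0.82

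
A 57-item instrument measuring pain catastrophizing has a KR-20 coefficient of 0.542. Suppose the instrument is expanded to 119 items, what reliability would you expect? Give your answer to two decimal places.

n = 119/57 = 2.0877
r_new = 2.0877·0.542 / [1 + (2.0877 − 1)·0.542]
     = 1.1315 / 1.5895 = 0.7119

0.71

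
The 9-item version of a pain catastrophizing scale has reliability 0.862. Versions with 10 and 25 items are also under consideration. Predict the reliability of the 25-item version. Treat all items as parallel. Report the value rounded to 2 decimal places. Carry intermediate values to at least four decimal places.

0.95

Only the ratio of lengths matters: n = 25/9 = 2.7778
r_{25} = n·r / (1 + (n − 1)·r) = 2.3945 / 2.5325 ≈ 0.9455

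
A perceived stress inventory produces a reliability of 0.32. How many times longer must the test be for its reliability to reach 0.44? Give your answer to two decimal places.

1.67

n = 0.44(1 − 0.32) / [0.32(1 − 0.44)]
  = 0.2992 / 0.1792 = 1.6696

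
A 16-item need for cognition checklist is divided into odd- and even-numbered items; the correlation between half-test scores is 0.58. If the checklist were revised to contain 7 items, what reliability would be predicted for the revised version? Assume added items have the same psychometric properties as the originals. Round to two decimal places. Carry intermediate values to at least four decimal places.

Spearman-Brown correction (n = 2): r_full = 2·0.58/(1 + 0.58) = 0.7342
Length factor from 16 to 7 items: n = 7/16 = 0.4375
r_new = n·r_full / (1 + (n − 1)·r_full) = 0.3212 / 0.5870 ≈ 0.5472

0.55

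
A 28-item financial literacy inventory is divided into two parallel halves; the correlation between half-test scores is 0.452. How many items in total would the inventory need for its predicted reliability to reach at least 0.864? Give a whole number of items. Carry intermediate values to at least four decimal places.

108

Corrected full-test reliability: r_full = 2 × 0.452 / (1 + 0.452) ≈ 0.6226
n = r_tgt(1 − r_full) / [r_full(1 − r_tgt)] = 0.864 × 0.3774 / (0.6226 × 0.136) ≈ 3.8509
Items = 3.8509 × 28 ≈ 107.83 → 108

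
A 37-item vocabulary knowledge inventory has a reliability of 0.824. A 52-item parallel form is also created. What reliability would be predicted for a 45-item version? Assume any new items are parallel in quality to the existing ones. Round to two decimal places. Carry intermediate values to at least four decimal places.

Only the ratio of lengths matters: n = 45/37 = 1.2162
r_{45} = n·r / (1 + (n − 1)·r) = 1.0021 / 1.1781 ≈ 0.8506

0.85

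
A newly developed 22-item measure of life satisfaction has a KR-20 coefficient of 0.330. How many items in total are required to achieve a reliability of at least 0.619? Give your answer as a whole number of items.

Spearman-Brown solved for the length factor n:
n = r*(1 − r) / [ r (1 − r*) ]
n = 0.619 × (1 − 0.330) / [ 0.330 × (1 − 0.619) ]
n = 0.414730 / 0.125730 ≈ 3.2986
So the test needs 3.2986 × 22 ≈ 72.57 items; rounding up, 73.

73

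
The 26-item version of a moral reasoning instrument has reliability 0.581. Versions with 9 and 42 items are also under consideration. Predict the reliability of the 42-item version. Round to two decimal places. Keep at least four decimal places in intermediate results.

The 9-item form is not needed; work directly from the 26-item form with n = 42/26 = 1.6154.
r_{42} = n·r / (1 + (n − 1)·r) = 0.9385 / 1.3575 ≈ 0.6913

0.69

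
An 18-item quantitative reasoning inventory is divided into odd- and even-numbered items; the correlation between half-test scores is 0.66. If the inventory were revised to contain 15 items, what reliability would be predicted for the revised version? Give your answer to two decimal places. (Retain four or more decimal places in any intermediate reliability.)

Spearman-Brown correction (n = 2): r_full = 2·0.66/(1 + 0.66) = 0.7952
Then adjust to 15 items: n = 15/18 = 0.8333
r_new = n·r_full / (1 + (n − 1)·r_full) = 0.6626 / 0.8674 ≈ 0.7639

0.76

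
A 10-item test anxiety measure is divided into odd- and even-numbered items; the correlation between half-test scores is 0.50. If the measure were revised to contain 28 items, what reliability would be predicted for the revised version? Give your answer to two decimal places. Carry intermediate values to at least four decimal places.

0.85

First correct the split-half correlation to full-test reliability: r_full = 2 × 0.50 / (1 + 0.50) ≈ 0.6667
Then adjust to 28 items: n = 28/10 = 2.8000
r_new = n·r_full / (1 + (n − 1)·r_full) = 1.8668 / 2.2001 ≈ 0.8485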